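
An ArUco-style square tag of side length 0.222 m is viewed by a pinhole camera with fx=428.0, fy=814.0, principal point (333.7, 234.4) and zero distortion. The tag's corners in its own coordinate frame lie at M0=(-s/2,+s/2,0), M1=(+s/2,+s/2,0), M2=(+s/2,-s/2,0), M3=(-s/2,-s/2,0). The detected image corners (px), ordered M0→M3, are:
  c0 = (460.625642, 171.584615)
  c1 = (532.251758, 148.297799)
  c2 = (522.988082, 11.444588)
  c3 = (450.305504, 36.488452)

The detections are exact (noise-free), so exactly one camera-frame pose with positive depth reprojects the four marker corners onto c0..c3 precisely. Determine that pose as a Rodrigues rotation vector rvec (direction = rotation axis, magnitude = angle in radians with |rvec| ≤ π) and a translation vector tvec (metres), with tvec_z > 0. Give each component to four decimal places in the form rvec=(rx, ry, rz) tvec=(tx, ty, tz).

rvec=(0.1007, 0.0520, -0.1704) tvec=(0.4883, -0.2309, 1.3253)

Intrinsics K: fx=428.0, fy=814.0, cx=333.7, cy=234.4
Marker side s = 0.222 m; corners in marker frame (Z=0):
  M0 = (-0.1110, +0.1110, 0)
  M1 = (+0.1110, +0.1110, 0)
  M2 = (+0.1110, -0.1110, 0)
  M3 = (-0.1110, -0.1110, 0)
Detected image corners:
  c0 = (460.625642, 171.584615) px
  c1 = (532.251758, 148.297799) px
  c2 = (522.988082, 11.444588) px
  c3 = (450.305504, 36.488452) px
Planar DLT: solve 8×8 A·h = b for H (H[2,2]=1):
  H  [+302.68907 +79.56652 +491.40017]
  H  [-112.99506 +619.10976 +92.55895]
  H  [-0.04539 +0.07211 +1.00000]
B = K⁻¹H; ‖b₁‖=0.754545, ‖b₂‖=0.754545; λ = 2/(‖b₁‖+‖b₂‖) = 1.325303, sign → tz>0 ⇒ λ=+1.325303
r₁ = λ·B[:,0] = (+0.98418,-0.16665,-0.06016); r₂ = λ·B[:,1] = (+0.17186,+0.98047,+0.09557)
r₃ = r₁×r₂ = (+0.04305,-0.10440,+0.99360); SVD([r₁ r₂ r₃]) → R = UVᵀ:
  R  [+0.98418 +0.17186 +0.04305]
  R  [-0.16665 +0.98047 -0.10440]
  R  [-0.06016 +0.09557 +0.99360]
t = (+0.48832, -0.23094, +1.32530) m
tr R = 2.958257; θ = arccos((tr R − 1)/2) = 0.204669 rad = 11.727°
axis k = ((R−Rᵀ)₃₂, (R−Rᵀ)₁₃, (R−Rᵀ)₂₁) / (2 sinθ) = (+0.491950, +0.253911, -0.832775)
rvec = θ·k = (+0.100687, +0.051968, -0.170443)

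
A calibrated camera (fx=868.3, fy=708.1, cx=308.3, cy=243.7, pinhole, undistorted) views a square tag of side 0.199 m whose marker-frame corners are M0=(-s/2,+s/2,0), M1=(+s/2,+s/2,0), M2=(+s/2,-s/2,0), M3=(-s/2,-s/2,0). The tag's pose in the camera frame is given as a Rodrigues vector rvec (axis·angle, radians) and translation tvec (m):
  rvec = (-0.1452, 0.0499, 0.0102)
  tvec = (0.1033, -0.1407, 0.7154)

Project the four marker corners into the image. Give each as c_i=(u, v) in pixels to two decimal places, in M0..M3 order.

Intrinsics K: fx=868.3, fy=708.1, cx=308.3, cy=243.7
Marker side s = 0.199 m; corners in marker frame (Z=0):
  M0 = (-0.0995, +0.0995, 0)
  M1 = (+0.0995, +0.0995, 0)
  M2 = (+0.0995, -0.0995, 0)
  M3 = (-0.0995, -0.0995, 0)
rvec = (-0.1452, 0.0499, 0.0102), |rvec| = θ = 0.15387 rad = 8.816°
Rodrigues: sinθ=0.15327, 1−cosθ=0.01182; R = I + sinθ·[k]× + (1−cosθ)·[k]×²:
    [+0.99871 -0.01378 +0.04896]
    [+0.00654 +0.98943 +0.14488]
    [-0.05044 -0.14437 +0.98824]
t = (0.1033, -0.1407, 0.7154) m
M0: Pc = R·M0+t = (+0.00256, -0.04290, +0.70605); u = 868.3·(+0.00256)/0.70605 + 308.3 = 311.4460, v = 708.1·(-0.04290)/0.70605 + 243.7 = 200.6725
M1: Pc = R·M1+t = (+0.20130, -0.04160, +0.69602); u = 868.3·(+0.20130)/0.69602 + 308.3 = 559.4283, v = 708.1·(-0.04160)/0.69602 + 243.7 = 201.3769
M2: Pc = R·M2+t = (+0.20404, -0.23850, +0.72475); u = 868.3·(+0.20404)/0.72475 + 308.3 = 552.7574, v = 708.1·(-0.23850)/0.72475 + 243.7 = 10.6810
M3: Pc = R·M3+t = (+0.00530, -0.23980, +0.73478); u = 868.3·(+0.00530)/0.73478 + 308.3 = 314.5624, v = 708.1·(-0.23980)/0.73478 + 243.7 = 12.6093

c0=(311.45, 200.67) c1=(559.43, 201.38) c2=(552.76, 10.68) c3=(314.56, 12.61)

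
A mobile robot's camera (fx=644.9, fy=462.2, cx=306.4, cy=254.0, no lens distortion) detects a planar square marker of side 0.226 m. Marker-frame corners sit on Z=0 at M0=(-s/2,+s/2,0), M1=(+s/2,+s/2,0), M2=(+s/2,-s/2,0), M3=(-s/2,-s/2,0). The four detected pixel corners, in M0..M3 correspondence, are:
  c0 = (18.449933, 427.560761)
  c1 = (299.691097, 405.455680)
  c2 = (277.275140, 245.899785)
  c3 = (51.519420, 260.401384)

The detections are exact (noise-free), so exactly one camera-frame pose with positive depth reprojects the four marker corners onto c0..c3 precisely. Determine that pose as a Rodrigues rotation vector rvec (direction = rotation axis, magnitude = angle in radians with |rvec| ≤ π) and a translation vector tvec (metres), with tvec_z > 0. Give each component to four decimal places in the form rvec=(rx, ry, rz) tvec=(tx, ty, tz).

Intrinsics K: fx=644.9, fy=462.2, cx=306.4, cy=254.0
Marker side s = 0.226 m; corners in marker frame (Z=0):
  M0 = (-0.1130, +0.1130, 0)
  M1 = (+0.1130, +0.1130, 0)
  M2 = (+0.1130, -0.1130, 0)
  M3 = (-0.1130, -0.1130, 0)
Detected image corners:
  c0 = (18.449933, 427.560761) px
  c1 = (299.691097, 405.455680) px
  c2 = (277.275140, 245.899785) px
  c3 = (51.519420, 260.401384) px
Planar DLT: solve 8×8 A·h = b for H (H[2,2]=1):
  H  [+1124.06480 -178.52079 +163.42361]
  H  [-46.44931 +399.04384 +325.80846]
  H  [+0.09767 -0.96644 +1.00000]
B = K⁻¹H; ‖b₁‖=1.706391, ‖b₂‖=1.706391; λ = 2/(‖b₁‖+‖b₂‖) = 0.586032, sign → tz>0 ⇒ λ=+0.586032
r₁ = λ·B[:,0] = (+0.99426,-0.09035,+0.05724); r₂ = λ·B[:,1] = (+0.10686,+0.81720,-0.56636)
r₃ = r₁×r₂ = (+0.00440,+0.56923,+0.82217); SVD([r₁ r₂ r₃]) → R = UVᵀ:
  R  [+0.99426 +0.10686 +0.00440]
  R  [-0.09035 +0.81720 +0.56923]
  R  [+0.05724 -0.56636 +0.82217]
t = (-0.12993, +0.09105, +0.58603) m
tr R = 2.633628; θ = arccos((tr R − 1)/2) = 0.614930 rad = 35.233°
axis k = ((R−Rᵀ)₃₂, (R−Rᵀ)₁₃, (R−Rᵀ)₂₁) / (2 sinθ) = (-0.984220, -0.045796, -0.170921)
rvec = θ·k = (-0.605226, -0.028161, -0.105105)

rvec=(-0.6052, -0.0282, -0.1051) tvec=(-0.1299, 0.0910, 0.5860)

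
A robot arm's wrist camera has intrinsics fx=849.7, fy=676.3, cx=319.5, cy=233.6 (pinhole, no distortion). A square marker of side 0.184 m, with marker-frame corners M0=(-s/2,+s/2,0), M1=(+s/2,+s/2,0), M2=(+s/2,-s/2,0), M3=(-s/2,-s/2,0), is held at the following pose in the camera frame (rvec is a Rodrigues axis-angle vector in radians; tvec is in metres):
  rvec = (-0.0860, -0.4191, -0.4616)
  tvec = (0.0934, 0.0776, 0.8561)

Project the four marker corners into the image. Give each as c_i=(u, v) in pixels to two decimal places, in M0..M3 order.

c0=(381.73, 396.93) c1=(518.29, 325.53) c2=(440.17, 201.25) c3=(295.97, 261.35)

Intrinsics K: fx=849.7, fy=676.3, cx=319.5, cy=233.6
Marker side s = 0.184 m; corners in marker frame (Z=0):
  M0 = (-0.0920, +0.0920, 0)
  M1 = (+0.0920, +0.0920, 0)
  M2 = (+0.0920, -0.0920, 0)
  M3 = (-0.0920, -0.0920, 0)
rvec = (-0.0860, -0.4191, -0.4616), |rvec| = θ = 0.62938 rad = 36.061°
Rodrigues: sinθ=0.58864, 1−cosθ=0.19161; R = I + sinθ·[k]× + (1−cosθ)·[k]×²:
    [+0.81197 +0.44916 -0.37277]
    [-0.41429 +0.89336 +0.17401]
    [+0.41118 +0.01314 +0.91146]
t = (0.0934, 0.0776, 0.8561) m
M0: Pc = R·M0+t = (+0.06002, +0.19790, +0.81948); u = 849.7·(+0.06002)/0.81948 + 319.5 = 381.7344, v = 676.3·(+0.19790)/0.81948 + 233.6 = 396.9254
M1: Pc = R·M1+t = (+0.20942, +0.12167, +0.89514); u = 849.7·(+0.20942)/0.89514 + 319.5 = 518.2935, v = 676.3·(+0.12167)/0.89514 + 233.6 = 325.5280
M2: Pc = R·M2+t = (+0.12678, -0.04270, +0.89272); u = 849.7·(+0.12678)/0.89272 + 319.5 = 440.1696, v = 676.3·(-0.04270)/0.89272 + 233.6 = 201.2491
M3: Pc = R·M3+t = (-0.02262, +0.03353, +0.81706); u = 849.7·(-0.02262)/0.81706 + 319.5 = 295.9724, v = 676.3·(+0.03353)/0.81706 + 233.6 = 261.3501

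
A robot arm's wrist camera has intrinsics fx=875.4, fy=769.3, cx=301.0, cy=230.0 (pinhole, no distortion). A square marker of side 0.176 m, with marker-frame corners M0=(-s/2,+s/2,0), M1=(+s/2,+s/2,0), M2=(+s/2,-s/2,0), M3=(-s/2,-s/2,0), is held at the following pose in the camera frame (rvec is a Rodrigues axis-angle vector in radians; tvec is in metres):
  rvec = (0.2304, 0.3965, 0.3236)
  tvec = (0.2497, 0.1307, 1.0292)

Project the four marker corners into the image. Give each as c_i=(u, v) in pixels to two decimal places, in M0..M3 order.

c0=(422.02, 358.49) c1=(560.35, 412.45) c2=(614.99, 293.45) c3=(466.89, 243.79)

Intrinsics K: fx=875.4, fy=769.3, cx=301.0, cy=230.0
Marker side s = 0.176 m; corners in marker frame (Z=0):
  M0 = (-0.0880, +0.0880, 0)
  M1 = (+0.0880, +0.0880, 0)
  M2 = (+0.0880, -0.0880, 0)
  M3 = (-0.0880, -0.0880, 0)
rvec = (0.2304, 0.3965, 0.3236), |rvec| = θ = 0.56126 rad = 32.158°
Rodrigues: sinθ=0.53225, 1−cosθ=0.15342; R = I + sinθ·[k]× + (1−cosθ)·[k]×²:
    [+0.87244 -0.26239 +0.41232]
    [+0.35137 +0.92315 -0.15601]
    [-0.33970 +0.28098 +0.89758]
t = (0.2497, 0.1307, 1.0292) m
M0: Pc = R·M0+t = (+0.14984, +0.18102, +1.08382); u = 875.4·(+0.14984)/1.08382 + 301.0 = 422.0220, v = 769.3·(+0.18102)/1.08382 + 230.0 = 358.4866
M1: Pc = R·M1+t = (+0.30338, +0.24286, +1.02403); u = 875.4·(+0.30338)/1.02403 + 301.0 = 560.3499, v = 769.3·(+0.24286)/1.02403 + 230.0 = 412.4455
M2: Pc = R·M2+t = (+0.34956, +0.08038, +0.97458); u = 875.4·(+0.34956)/0.97458 + 301.0 = 614.9902, v = 769.3·(+0.08038)/0.97458 + 230.0 = 293.4516
M3: Pc = R·M3+t = (+0.19602, +0.01854, +1.03437); u = 875.4·(+0.19602)/1.03437 + 301.0 = 466.8907, v = 769.3·(+0.01854)/1.03437 + 230.0 = 243.7909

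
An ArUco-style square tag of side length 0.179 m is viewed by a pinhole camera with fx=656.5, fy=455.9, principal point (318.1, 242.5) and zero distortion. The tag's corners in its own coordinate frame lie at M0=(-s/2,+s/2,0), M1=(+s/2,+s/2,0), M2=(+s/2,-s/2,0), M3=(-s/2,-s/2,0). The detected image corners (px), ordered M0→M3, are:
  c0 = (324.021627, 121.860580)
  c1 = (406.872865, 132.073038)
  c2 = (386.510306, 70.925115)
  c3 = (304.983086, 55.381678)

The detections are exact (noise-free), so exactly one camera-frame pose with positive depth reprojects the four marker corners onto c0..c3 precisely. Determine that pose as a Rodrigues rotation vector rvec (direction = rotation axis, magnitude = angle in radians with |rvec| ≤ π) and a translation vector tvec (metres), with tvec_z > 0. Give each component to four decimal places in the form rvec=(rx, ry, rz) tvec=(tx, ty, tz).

Intrinsics K: fx=656.5, fy=455.9, cx=318.1, cy=242.5
Marker side s = 0.179 m; corners in marker frame (Z=0):
  M0 = (-0.0895, +0.0895, 0)
  M1 = (+0.0895, +0.0895, 0)
  M2 = (+0.0895, -0.0895, 0)
  M3 = (-0.0895, -0.0895, 0)
Detected image corners:
  c0 = (324.021627, 121.860580) px
  c1 = (406.872865, 132.073038) px
  c2 = (386.510306, 70.925115) px
  c3 = (304.983086, 55.381678) px
Planar DLT: solve 8×8 A·h = b for H (H[2,2]=1):
  H  [+640.26868 +34.79641 +357.28393]
  H  [+120.66088 +335.65579 +94.74797]
  H  [+0.50951 -0.21213 +1.00000]
B = K⁻¹H; ‖b₁‖=0.888935, ‖b₂‖=0.888935; λ = 2/(‖b₁‖+‖b₂‖) = 1.124941, sign → tz>0 ⇒ λ=+1.124941
r₁ = λ·B[:,0] = (+0.81940,-0.00715,+0.57317); r₂ = λ·B[:,1] = (+0.17525,+0.95517,-0.23863)
r₃ = r₁×r₂ = (-0.54577,+0.29598,+0.78392); SVD([r₁ r₂ r₃]) → R = UVᵀ:
  R  [+0.81940 +0.17525 -0.54577]
  R  [-0.00715 +0.95517 +0.29598]
  R  [+0.57317 -0.23863 +0.78392]
t = (+0.06714, -0.36458, +1.12494) m
tr R = 2.558491; θ = arccos((tr R − 1)/2) = 0.677336 rad = 38.808°
axis k = ((R−Rᵀ)₃₂, (R−Rᵀ)₁₃, (R−Rᵀ)₂₁) / (2 sinθ) = (-0.426515, -0.892698, -0.145517)
rvec = θ·k = (-0.288894, -0.604656, -0.098564)

rvec=(-0.2889, -0.6047, -0.0986) tvec=(0.0671, -0.3646, 1.1249)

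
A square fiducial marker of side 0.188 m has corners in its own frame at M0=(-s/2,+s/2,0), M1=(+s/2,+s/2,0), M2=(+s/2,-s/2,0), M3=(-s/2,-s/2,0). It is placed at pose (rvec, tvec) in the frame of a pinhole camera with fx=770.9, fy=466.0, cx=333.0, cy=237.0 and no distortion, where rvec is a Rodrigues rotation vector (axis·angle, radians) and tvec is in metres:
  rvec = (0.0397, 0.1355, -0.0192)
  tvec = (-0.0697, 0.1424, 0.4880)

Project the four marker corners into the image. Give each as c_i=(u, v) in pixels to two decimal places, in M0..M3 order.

c0=(87.25, 456.78) c1=(374.01, 465.45) c2=(367.93, 283.38) c3=(77.33, 283.90)

Intrinsics K: fx=770.9, fy=466.0, cx=333.0, cy=237.0
Marker side s = 0.188 m; corners in marker frame (Z=0):
  M0 = (-0.0940, +0.0940, 0)
  M1 = (+0.0940, +0.0940, 0)
  M2 = (+0.0940, -0.0940, 0)
  M3 = (-0.0940, -0.0940, 0)
rvec = (0.0397, 0.1355, -0.0192), |rvec| = θ = 0.14250 rad = 8.164°
Rodrigues: sinθ=0.14201, 1−cosθ=0.01014; R = I + sinθ·[k]× + (1−cosθ)·[k]×²:
    [+0.99065 +0.02182 +0.13466]
    [-0.01645 +0.99903 -0.04086]
    [-0.13542 +0.03827 +0.99005]
t = (-0.0697, 0.1424, 0.4880) m
M0: Pc = R·M0+t = (-0.16077, +0.23786, +0.50433); u = 770.9·(-0.16077)/0.50433 + 333.0 = 87.2512, v = 466.0·(+0.23786)/0.50433 + 237.0 = 456.7790
M1: Pc = R·M1+t = (+0.02547, +0.23476, +0.47887); u = 770.9·(+0.02547)/0.47887 + 333.0 = 374.0064, v = 466.0·(+0.23476)/0.47887 + 237.0 = 465.4543
M2: Pc = R·M2+t = (+0.02137, +0.04694, +0.47167); u = 770.9·(+0.02137)/0.47167 + 333.0 = 367.9272, v = 466.0·(+0.04694)/0.47167 + 237.0 = 283.3803
M3: Pc = R·M3+t = (-0.16487, +0.05004, +0.49713); u = 770.9·(-0.16487)/0.49713 + 333.0 = 77.3336, v = 466.0·(+0.05004)/0.49713 + 237.0 = 283.9040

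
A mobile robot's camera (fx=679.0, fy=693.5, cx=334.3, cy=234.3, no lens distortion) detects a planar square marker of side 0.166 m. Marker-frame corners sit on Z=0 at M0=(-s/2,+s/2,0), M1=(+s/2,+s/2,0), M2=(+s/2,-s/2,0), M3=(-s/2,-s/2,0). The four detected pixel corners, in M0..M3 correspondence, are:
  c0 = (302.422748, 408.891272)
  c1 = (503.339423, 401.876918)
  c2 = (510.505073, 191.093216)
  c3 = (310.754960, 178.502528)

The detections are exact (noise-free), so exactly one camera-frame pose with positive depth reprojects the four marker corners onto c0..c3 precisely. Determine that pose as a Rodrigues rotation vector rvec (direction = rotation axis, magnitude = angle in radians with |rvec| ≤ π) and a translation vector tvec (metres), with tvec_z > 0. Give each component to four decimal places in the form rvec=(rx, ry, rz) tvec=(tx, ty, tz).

Intrinsics K: fx=679.0, fy=693.5, cx=334.3, cy=234.3
Marker side s = 0.166 m; corners in marker frame (Z=0):
  M0 = (-0.0830, +0.0830, 0)
  M1 = (+0.0830, +0.0830, 0)
  M2 = (+0.0830, -0.0830, 0)
  M3 = (-0.0830, -0.0830, 0)
Detected image corners:
  c0 = (302.422748, 408.891272) px
  c1 = (503.339423, 401.876918) px
  c2 = (510.505073, 191.093216) px
  c3 = (310.754960, 178.502528) px
Planar DLT: solve 8×8 A·h = b for H (H[2,2]=1):
  H  [+1424.67572 -52.36610 +411.21294]
  H  [+174.91293 +1321.96941 +295.02148]
  H  [+0.53559 -0.01436 +1.00000]
B = K⁻¹H; ‖b₁‖=1.912418, ‖b₂‖=1.912418; λ = 2/(‖b₁‖+‖b₂‖) = 0.522898, sign → tz>0 ⇒ λ=+0.522898
r₁ = λ·B[:,0] = (+0.95926,+0.03727,+0.28006); r₂ = λ·B[:,1] = (-0.03663,+0.99930,-0.00751)
r₃ = r₁×r₂ = (-0.28014,-0.00305,+0.95995); SVD([r₁ r₂ r₃]) → R = UVᵀ:
  R  [+0.95926 -0.03663 -0.28014]
  R  [+0.03727 +0.99930 -0.00305]
  R  [+0.28006 -0.00751 +0.95995]
t = (+0.05923, +0.04578, +0.52290) m
tr R = 2.918515; θ = arccos((tr R − 1)/2) = 0.286434 rad = 16.411°
axis k = ((R−Rᵀ)₃₂, (R−Rᵀ)₁₃, (R−Rᵀ)₂₁) / (2 sinθ) = (-0.007885, -0.991381, +0.130774)
rvec = θ·k = (-0.002259, -0.283966, +0.037458)

rvec=(-0.0023, -0.2840, 0.0375) tvec=(0.0592, 0.0458, 0.5229)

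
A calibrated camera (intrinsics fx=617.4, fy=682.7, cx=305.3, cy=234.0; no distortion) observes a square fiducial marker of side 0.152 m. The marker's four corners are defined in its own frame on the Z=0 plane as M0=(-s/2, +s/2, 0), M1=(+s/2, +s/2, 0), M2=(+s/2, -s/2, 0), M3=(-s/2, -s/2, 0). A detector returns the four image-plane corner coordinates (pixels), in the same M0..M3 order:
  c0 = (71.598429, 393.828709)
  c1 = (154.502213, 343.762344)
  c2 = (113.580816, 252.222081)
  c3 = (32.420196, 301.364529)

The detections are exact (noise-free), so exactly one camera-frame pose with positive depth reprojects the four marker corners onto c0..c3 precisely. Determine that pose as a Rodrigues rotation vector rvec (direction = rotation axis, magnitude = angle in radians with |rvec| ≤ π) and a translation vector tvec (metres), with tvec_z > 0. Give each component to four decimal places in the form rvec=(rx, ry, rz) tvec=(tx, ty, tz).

Intrinsics K: fx=617.4, fy=682.7, cx=305.3, cy=234.0
Marker side s = 0.152 m; corners in marker frame (Z=0):
  M0 = (-0.0760, +0.0760, 0)
  M1 = (+0.0760, +0.0760, 0)
  M2 = (+0.0760, -0.0760, 0)
  M3 = (-0.0760, -0.0760, 0)
Detected image corners:
  c0 = (71.598429, 393.828709) px
  c1 = (154.502213, 343.762344) px
  c2 = (113.580816, 252.222081) px
  c3 = (32.420196, 301.364529) px
Planar DLT: solve 8×8 A·h = b for H (H[2,2]=1):
  H  [+538.94074 +250.81201 +92.79516]
  H  [-328.69177 +561.31370 +322.33213]
  H  [-0.00737 -0.13620 +1.00000]
B = K⁻¹H; ‖b₁‖=0.998897, ‖b₂‖=0.998897; λ = 2/(‖b₁‖+‖b₂‖) = 1.001104, sign → tz>0 ⇒ λ=+1.001104
r₁ = λ·B[:,0] = (+0.87753,-0.47946,-0.00738); r₂ = λ·B[:,1] = (+0.47411,+0.86984,-0.13635)
r₃ = r₁×r₂ = (+0.07179,+0.11616,+0.99063); SVD([r₁ r₂ r₃]) → R = UVᵀ:
  R  [+0.87753 +0.47411 +0.07179]
  R  [-0.47946 +0.86984 +0.11616]
  R  [-0.00738 -0.13635 +0.99063]
t = (-0.34457, +0.12953, +1.00110) m
tr R = 2.738005; θ = arccos((tr R − 1)/2) = 0.517613 rad = 29.657°
axis k = ((R−Rᵀ)₃₂, (R−Rᵀ)₁₃, (R−Rᵀ)₂₁) / (2 sinθ) = (-0.255162, +0.080000, -0.963583)
rvec = θ·k = (-0.132075, +0.041409, -0.498763)

rvec=(-0.1321, 0.0414, -0.4988) tvec=(-0.3446, 0.1295, 1.0011)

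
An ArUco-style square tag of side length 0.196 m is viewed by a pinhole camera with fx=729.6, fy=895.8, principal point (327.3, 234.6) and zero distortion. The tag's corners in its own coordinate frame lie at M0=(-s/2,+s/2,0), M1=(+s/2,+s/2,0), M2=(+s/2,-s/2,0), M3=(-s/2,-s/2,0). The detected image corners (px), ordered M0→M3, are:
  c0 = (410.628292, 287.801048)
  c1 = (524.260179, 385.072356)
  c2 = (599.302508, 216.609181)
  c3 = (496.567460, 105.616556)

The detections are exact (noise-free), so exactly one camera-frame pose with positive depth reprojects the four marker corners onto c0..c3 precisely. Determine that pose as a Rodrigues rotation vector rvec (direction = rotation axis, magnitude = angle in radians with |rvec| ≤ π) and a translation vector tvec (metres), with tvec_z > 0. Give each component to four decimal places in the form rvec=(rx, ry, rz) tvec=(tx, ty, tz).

rvec=(-0.0062, -0.4582, 0.5603) tvec=(0.2150, 0.0147, 0.8546)

Intrinsics K: fx=729.6, fy=895.8, cx=327.3, cy=234.6
Marker side s = 0.196 m; corners in marker frame (Z=0):
  M0 = (-0.0980, +0.0980, 0)
  M1 = (+0.0980, +0.0980, 0)
  M2 = (+0.0980, -0.0980, 0)
  M3 = (-0.0980, -0.0980, 0)
Detected image corners:
  c0 = (410.628292, 287.801048) px
  c1 = (524.260179, 385.072356) px
  c2 = (599.302508, 216.609181) px
  c3 = (496.567460, 105.616556) px
Planar DLT: solve 8×8 A·h = b for H (H[2,2]=1):
  H  [+799.60915 -485.67715 +510.87279]
  H  [+653.35526 +855.42507 +249.97610]
  H  [+0.48861 -0.15037 +1.00000]
B = K⁻¹H; ‖b₁‖=1.170097, ‖b₂‖=1.170097; λ = 2/(‖b₁‖+‖b₂‖) = 0.854630, sign → tz>0 ⇒ λ=+0.854630
r₁ = λ·B[:,0] = (+0.74931,+0.51397,+0.41758); r₂ = λ·B[:,1] = (-0.51126,+0.84977,-0.12851)
r₃ = r₁×r₂ = (-0.42090,-0.11720,+0.89951); SVD([r₁ r₂ r₃]) → R = UVᵀ:
  R  [+0.74931 -0.51126 -0.42090]
  R  [+0.51397 +0.84977 -0.11720]
  R  [+0.41758 -0.12851 +0.89951]
t = (+0.21503, +0.01467, +0.85463) m
tr R = 2.498581; θ = arccos((tr R − 1)/2) = 0.723807 rad = 41.471°
axis k = ((R−Rᵀ)₃₂, (R−Rᵀ)₁₃, (R−Rᵀ)₂₁) / (2 sinθ) = (-0.008542, -0.633060, +0.774056)
rvec = θ·k = (-0.006183, -0.458213, +0.560267)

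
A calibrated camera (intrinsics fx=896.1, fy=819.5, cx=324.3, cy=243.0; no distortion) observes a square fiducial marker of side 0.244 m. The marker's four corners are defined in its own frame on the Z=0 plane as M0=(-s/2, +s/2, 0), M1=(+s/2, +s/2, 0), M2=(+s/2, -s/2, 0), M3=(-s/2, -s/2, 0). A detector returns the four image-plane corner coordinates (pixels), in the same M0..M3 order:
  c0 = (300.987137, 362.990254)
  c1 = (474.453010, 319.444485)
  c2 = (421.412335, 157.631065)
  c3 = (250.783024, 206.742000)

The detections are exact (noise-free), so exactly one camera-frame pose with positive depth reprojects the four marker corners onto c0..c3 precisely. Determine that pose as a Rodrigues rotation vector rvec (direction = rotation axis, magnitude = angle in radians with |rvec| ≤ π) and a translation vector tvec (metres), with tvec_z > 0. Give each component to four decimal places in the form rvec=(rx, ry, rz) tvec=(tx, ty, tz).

Intrinsics K: fx=896.1, fy=819.5, cx=324.3, cy=243.0
Marker side s = 0.244 m; corners in marker frame (Z=0):
  M0 = (-0.1220, +0.1220, 0)
  M1 = (+0.1220, +0.1220, 0)
  M2 = (+0.1220, -0.1220, 0)
  M3 = (-0.1220, -0.1220, 0)
Detected image corners:
  c0 = (300.987137, 362.990254) px
  c1 = (474.453010, 319.444485) px
  c2 = (421.412335, 157.631065) px
  c3 = (250.783024, 206.742000) px
Planar DLT: solve 8×8 A·h = b for H (H[2,2]=1):
  H  [+650.81340 +203.29431 +360.26366]
  H  [-229.15507 +645.65171 +261.90693]
  H  [-0.14999 -0.02257 +1.00000]
B = K⁻¹H; ‖b₁‖=0.828892, ‖b₂‖=0.828892; λ = 2/(‖b₁‖+‖b₂‖) = 1.206430, sign → tz>0 ⇒ λ=+1.206430
r₁ = λ·B[:,0] = (+0.94169,-0.28369,-0.18096); r₂ = λ·B[:,1] = (+0.28355,+0.95857,-0.02722)
r₃ = r₁×r₂ = (+0.18118,-0.02567,+0.98311); SVD([r₁ r₂ r₃]) → R = UVᵀ:
  R  [+0.94169 +0.28355 +0.18118]
  R  [-0.28369 +0.95857 -0.02567]
  R  [-0.18096 -0.02722 +0.98311]
t = (+0.04842, +0.02783, +1.20643) m
tr R = 2.883372; θ = arccos((tr R − 1)/2) = 0.343191 rad = 19.663°
axis k = ((R−Rᵀ)₃₂, (R−Rᵀ)₁₃, (R−Rᵀ)₂₁) / (2 sinθ) = (-0.002302, +0.538105, -0.842875)
rvec = θ·k = (-0.000790, +0.184673, -0.289267)

rvec=(-0.0008, 0.1847, -0.2893) tvec=(0.0484, 0.0278, 1.2064)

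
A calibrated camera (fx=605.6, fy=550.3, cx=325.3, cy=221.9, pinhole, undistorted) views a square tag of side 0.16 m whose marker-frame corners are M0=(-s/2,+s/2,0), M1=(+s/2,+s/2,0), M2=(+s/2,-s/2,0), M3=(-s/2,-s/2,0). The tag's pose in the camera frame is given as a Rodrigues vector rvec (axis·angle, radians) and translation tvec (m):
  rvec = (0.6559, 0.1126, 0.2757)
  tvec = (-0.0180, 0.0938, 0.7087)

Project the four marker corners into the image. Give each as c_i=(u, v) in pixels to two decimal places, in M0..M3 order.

c0=(235.99, 317.13) c1=(358.30, 350.95) c2=(395.21, 268.90) c3=(254.52, 230.36)

Intrinsics K: fx=605.6, fy=550.3, cx=325.3, cy=221.9
Marker side s = 0.16 m; corners in marker frame (Z=0):
  M0 = (-0.0800, +0.0800, 0)
  M1 = (+0.0800, +0.0800, 0)
  M2 = (+0.0800, -0.0800, 0)
  M3 = (-0.0800, -0.0800, 0)
rvec = (0.6559, 0.1126, 0.2757), |rvec| = θ = 0.72034 rad = 41.273°
Rodrigues: sinθ=0.65964, 1−cosθ=0.24842; R = I + sinθ·[k]× + (1−cosθ)·[k]×²:
    [+0.95754 -0.21711 +0.18968]
    [+0.28783 +0.75765 -0.58577]
    [-0.01654 +0.61549 +0.78797]
t = (-0.0180, 0.0938, 0.7087) m
M0: Pc = R·M0+t = (-0.11197, +0.13139, +0.75926); u = 605.6·(-0.11197)/0.75926 + 325.3 = 235.9893, v = 550.3·(+0.13139)/0.75926 + 221.9 = 317.1262
M1: Pc = R·M1+t = (+0.04123, +0.17744, +0.75662); u = 605.6·(+0.04123)/0.75662 + 325.3 = 358.3042, v = 550.3·(+0.17744)/0.75662 + 221.9 = 350.9537
M2: Pc = R·M2+t = (+0.07597, +0.05621, +0.65814); u = 605.6·(+0.07597)/0.65814 + 325.3 = 395.2073, v = 550.3·(+0.05621)/0.65814 + 221.9 = 268.9033
M3: Pc = R·M3+t = (-0.07723, +0.01016, +0.66078); u = 605.6·(-0.07723)/0.66078 + 325.3 = 254.5156, v = 550.3·(+0.01016)/0.66078 + 221.9 = 230.3629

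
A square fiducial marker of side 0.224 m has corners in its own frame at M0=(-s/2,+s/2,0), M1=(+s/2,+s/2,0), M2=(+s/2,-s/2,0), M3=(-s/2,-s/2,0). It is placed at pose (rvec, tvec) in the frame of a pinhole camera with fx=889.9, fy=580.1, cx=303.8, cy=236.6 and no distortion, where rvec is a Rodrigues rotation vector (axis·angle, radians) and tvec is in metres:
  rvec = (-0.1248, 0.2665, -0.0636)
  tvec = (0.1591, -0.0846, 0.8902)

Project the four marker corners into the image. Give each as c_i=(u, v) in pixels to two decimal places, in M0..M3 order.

c0=(359.33, 259.16) c1=(589.83, 248.55) c2=(569.73, 101.25) c3=(347.73, 120.66)

Intrinsics K: fx=889.9, fy=580.1, cx=303.8, cy=236.6
Marker side s = 0.224 m; corners in marker frame (Z=0):
  M0 = (-0.1120, +0.1120, 0)
  M1 = (+0.1120, +0.1120, 0)
  M2 = (+0.1120, -0.1120, 0)
  M3 = (-0.1120, -0.1120, 0)
rvec = (-0.1248, 0.2665, -0.0636), |rvec| = θ = 0.30107 rad = 17.250°
Rodrigues: sinθ=0.29654, 1−cosθ=0.04498; R = I + sinθ·[k]× + (1−cosθ)·[k]×²:
    [+0.96275 +0.04614 +0.26643]
    [-0.07915 +0.99026 +0.11451]
    [-0.25855 -0.13133 +0.95703]
t = (0.1591, -0.0846, 0.8902) m
M0: Pc = R·M0+t = (+0.05644, +0.03517, +0.90445); u = 889.9·(+0.05644)/0.90445 + 303.8 = 359.3318, v = 580.1·(+0.03517)/0.90445 + 236.6 = 259.1602
M1: Pc = R·M1+t = (+0.27210, +0.01744, +0.84653); u = 889.9·(+0.27210)/0.84653 + 303.8 = 589.8348, v = 580.1·(+0.01744)/0.84653 + 236.6 = 248.5545
M2: Pc = R·M2+t = (+0.26176, -0.20437, +0.87595); u = 889.9·(+0.26176)/0.87595 + 303.8 = 569.7286, v = 580.1·(-0.20437)/0.87595 + 236.6 = 101.2530
M3: Pc = R·M3+t = (+0.04610, -0.18664, +0.93387); u = 889.9·(+0.04610)/0.93387 + 303.8 = 347.7339, v = 580.1·(-0.18664)/0.93387 + 236.6 = 120.6598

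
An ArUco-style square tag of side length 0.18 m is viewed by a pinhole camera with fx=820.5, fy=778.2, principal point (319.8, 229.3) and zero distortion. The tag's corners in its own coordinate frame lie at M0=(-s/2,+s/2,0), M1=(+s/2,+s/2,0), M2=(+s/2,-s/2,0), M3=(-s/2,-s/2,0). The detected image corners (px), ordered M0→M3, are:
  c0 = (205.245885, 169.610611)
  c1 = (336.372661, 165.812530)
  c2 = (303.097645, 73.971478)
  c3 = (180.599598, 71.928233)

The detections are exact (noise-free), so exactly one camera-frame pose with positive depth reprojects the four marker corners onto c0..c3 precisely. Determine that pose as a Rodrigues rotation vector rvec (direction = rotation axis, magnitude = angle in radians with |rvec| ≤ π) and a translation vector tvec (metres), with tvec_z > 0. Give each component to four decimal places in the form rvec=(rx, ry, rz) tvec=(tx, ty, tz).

rvec=(-0.5830, -0.3569, -0.1724) tvec=(-0.0842, -0.1586, 1.1123)

Intrinsics K: fx=820.5, fy=778.2, cx=319.8, cy=229.3
Marker side s = 0.18 m; corners in marker frame (Z=0):
  M0 = (-0.0900, +0.0900, 0)
  M1 = (+0.0900, +0.0900, 0)
  M2 = (+0.0900, -0.0900, 0)
  M3 = (-0.0900, -0.0900, 0)
Detected image corners:
  c0 = (205.245885, 169.610611) px
  c1 = (336.372661, 165.812530) px
  c2 = (303.097645, 73.971478) px
  c3 = (180.599598, 71.928233) px
Planar DLT: solve 8×8 A·h = b for H (H[2,2]=1):
  H  [+790.23243 +44.92491 +257.66583]
  H  [+36.49114 +471.17783 +118.37599]
  H  [+0.33824 -0.45526 +1.00000]
B = K⁻¹H; ‖b₁‖=0.899007, ‖b₂‖=0.899007; λ = 2/(‖b₁‖+‖b₂‖) = 1.112338, sign → tz>0 ⇒ λ=+1.112338
r₁ = λ·B[:,0] = (+0.92466,-0.05870,+0.37624); r₂ = λ·B[:,1] = (+0.25828,+0.82270,-0.50641)
r₃ = r₁×r₂ = (-0.27981,+0.56543,+0.77588); SVD([r₁ r₂ r₃]) → R = UVᵀ:
  R  [+0.92466 +0.25828 -0.27981]
  R  [-0.05870 +0.82270 +0.56543]
  R  [+0.37624 -0.50641 +0.77588]
t = (-0.08423, -0.15855, +1.11234) m
tr R = 2.523249; θ = arccos((tr R − 1)/2) = 0.704980 rad = 40.392°
axis k = ((R−Rᵀ)₃₂, (R−Rᵀ)₁₃, (R−Rᵀ)₂₁) / (2 sinθ) = (-0.827012, -0.506194, -0.244579)
rvec = θ·k = (-0.583027, -0.356856, -0.172423)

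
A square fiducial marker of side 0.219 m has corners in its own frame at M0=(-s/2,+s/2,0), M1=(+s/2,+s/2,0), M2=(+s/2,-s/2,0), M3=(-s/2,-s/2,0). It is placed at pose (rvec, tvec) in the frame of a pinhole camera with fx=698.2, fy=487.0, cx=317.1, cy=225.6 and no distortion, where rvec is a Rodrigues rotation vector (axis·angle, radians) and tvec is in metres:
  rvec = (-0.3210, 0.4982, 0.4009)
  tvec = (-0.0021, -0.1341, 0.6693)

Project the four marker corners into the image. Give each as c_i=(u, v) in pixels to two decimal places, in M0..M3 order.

Intrinsics K: fx=698.2, fy=487.0, cx=317.1, cy=225.6
Marker side s = 0.219 m; corners in marker frame (Z=0):
  M0 = (-0.1095, +0.1095, 0)
  M1 = (+0.1095, +0.1095, 0)
  M2 = (+0.1095, -0.1095, 0)
  M3 = (-0.1095, -0.1095, 0)
rvec = (-0.3210, 0.4982, 0.4009), |rvec| = θ = 0.71552 rad = 40.996°
Rodrigues: sinθ=0.65601, 1−cosθ=0.24525; R = I + sinθ·[k]× + (1−cosθ)·[k]×²:
    [+0.80411 -0.44416 +0.39512]
    [+0.29095 +0.87365 +0.38998]
    [-0.51841 -0.19863 +0.83174]
t = (-0.0021, -0.1341, 0.6693) m
M0: Pc = R·M0+t = (-0.13879, -0.07029, +0.70432); u = 698.2·(-0.13879)/0.70432 + 317.1 = 179.5188, v = 487.0·(-0.07029)/0.70432 + 225.6 = 176.9950
M1: Pc = R·M1+t = (+0.03731, -0.00658, +0.59078); u = 698.2·(+0.03731)/0.59078 + 317.1 = 361.1989, v = 487.0·(-0.00658)/0.59078 + 225.6 = 220.1790
M2: Pc = R·M2+t = (+0.13459, -0.19791, +0.63428); u = 698.2·(+0.13459)/0.63428 + 317.1 = 465.2486, v = 487.0·(-0.19791)/0.63428 + 225.6 = 73.6489
M3: Pc = R·M3+t = (-0.04151, -0.26162, +0.74782); u = 698.2·(-0.04151)/0.74782 + 317.1 = 278.3400, v = 487.0·(-0.26162)/0.74782 + 225.6 = 55.2228

c0=(179.52, 176.99) c1=(361.20, 220.18) c2=(465.25, 73.65) c3=(278.34, 55.22)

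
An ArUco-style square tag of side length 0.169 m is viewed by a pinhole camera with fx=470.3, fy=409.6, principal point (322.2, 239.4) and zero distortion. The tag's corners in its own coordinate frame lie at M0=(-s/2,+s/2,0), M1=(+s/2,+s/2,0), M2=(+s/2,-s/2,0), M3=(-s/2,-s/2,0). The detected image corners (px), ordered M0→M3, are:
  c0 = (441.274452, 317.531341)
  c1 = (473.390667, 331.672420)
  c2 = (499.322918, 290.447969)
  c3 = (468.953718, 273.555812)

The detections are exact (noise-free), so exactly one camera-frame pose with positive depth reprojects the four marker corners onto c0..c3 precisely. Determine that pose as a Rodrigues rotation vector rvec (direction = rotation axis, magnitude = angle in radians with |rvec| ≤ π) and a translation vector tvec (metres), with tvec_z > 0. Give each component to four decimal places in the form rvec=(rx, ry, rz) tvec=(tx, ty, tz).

Intrinsics K: fx=470.3, fy=409.6, cx=322.2, cy=239.4
Marker side s = 0.169 m; corners in marker frame (Z=0):
  M0 = (-0.0845, +0.0845, 0)
  M1 = (+0.0845, +0.0845, 0)
  M2 = (+0.0845, -0.0845, 0)
  M3 = (-0.0845, -0.0845, 0)
Detected image corners:
  c0 = (441.274452, 317.531341) px
  c1 = (473.390667, 331.672420) px
  c2 = (499.322918, 290.447969) px
  c3 = (468.953718, 273.555812) px
Planar DLT: solve 8×8 A·h = b for H (H[2,2]=1):
  H  [+365.14121 -159.52792 +471.24355]
  H  [+207.96920 +251.11091 +303.54881]
  H  [+0.38296 -0.00230 +1.00000]
B = K⁻¹H; ‖b₁‖=0.701067, ‖b₂‖=0.701067; λ = 2/(‖b₁‖+‖b₂‖) = 1.426397, sign → tz>0 ⇒ λ=+1.426397
r₁ = λ·B[:,0] = (+0.73322,+0.40496,+0.54626); r₂ = λ·B[:,1] = (-0.48160,+0.87639,-0.00328)
r₃ = r₁×r₂ = (-0.48006,-0.26067,+0.83761); SVD([r₁ r₂ r₃]) → R = UVᵀ:
  R  [+0.73322 -0.48160 -0.48006]
  R  [+0.40496 +0.87639 -0.26067]
  R  [+0.54626 -0.00328 +0.83761]
t = (+0.45204, +0.22339, +1.42640) m
tr R = 2.447216; θ = arccos((tr R − 1)/2) = 0.761781 rad = 43.647°
axis k = ((R−Rᵀ)₃₂, (R−Rᵀ)₁₃, (R−Rᵀ)₂₁) / (2 sinθ) = (+0.186462, -0.743480, +0.642238)
rvec = θ·k = (+0.142043, -0.566369, +0.489244)

rvec=(0.1420, -0.5664, 0.4892) tvec=(0.4520, 0.2234, 1.4264)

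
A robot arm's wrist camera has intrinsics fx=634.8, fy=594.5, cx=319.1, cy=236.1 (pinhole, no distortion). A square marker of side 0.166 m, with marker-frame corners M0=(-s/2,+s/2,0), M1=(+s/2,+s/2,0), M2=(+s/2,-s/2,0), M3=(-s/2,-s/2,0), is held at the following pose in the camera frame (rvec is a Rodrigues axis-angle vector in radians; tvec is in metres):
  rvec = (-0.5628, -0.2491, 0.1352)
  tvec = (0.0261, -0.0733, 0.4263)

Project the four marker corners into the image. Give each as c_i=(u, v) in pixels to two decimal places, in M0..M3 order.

Intrinsics K: fx=634.8, fy=594.5, cx=319.1, cy=236.1
Marker side s = 0.166 m; corners in marker frame (Z=0):
  M0 = (-0.0830, +0.0830, 0)
  M1 = (+0.0830, +0.0830, 0)
  M2 = (+0.0830, -0.0830, 0)
  M3 = (-0.0830, -0.0830, 0)
rvec = (-0.5628, -0.2491, 0.1352), |rvec| = θ = 0.63014 rad = 36.104°
Rodrigues: sinθ=0.58926, 1−cosθ=0.19205; R = I + sinθ·[k]× + (1−cosθ)·[k]×²:
    [+0.96115 -0.05862 -0.26974]
    [+0.19424 +0.83796 +0.51000]
    [+0.19614 -0.54258 +0.81679]
t = (0.0261, -0.0733, 0.4263) m
M0: Pc = R·M0+t = (-0.05854, -0.01987, +0.36499); u = 634.8·(-0.05854)/0.36499 + 319.1 = 217.2836, v = 594.5·(-0.01987)/0.36499 + 236.1 = 203.7335
M1: Pc = R·M1+t = (+0.10101, +0.01237, +0.39755); u = 634.8·(+0.10101)/0.39755 + 319.1 = 480.3920, v = 594.5·(+0.01237)/0.39755 + 236.1 = 254.6017
M2: Pc = R·M2+t = (+0.11074, -0.12673, +0.48761); u = 634.8·(+0.11074)/0.48761 + 319.1 = 463.2680, v = 594.5·(-0.12673)/0.48761 + 236.1 = 81.5915
M3: Pc = R·M3+t = (-0.04881, -0.15897, +0.45505); u = 634.8·(-0.04881)/0.45505 + 319.1 = 251.0107, v = 594.5·(-0.15897)/0.45505 + 236.1 = 28.4129

c0=(217.28, 203.73) c1=(480.39, 254.60) c2=(463.27, 81.59) c3=(251.01, 28.41)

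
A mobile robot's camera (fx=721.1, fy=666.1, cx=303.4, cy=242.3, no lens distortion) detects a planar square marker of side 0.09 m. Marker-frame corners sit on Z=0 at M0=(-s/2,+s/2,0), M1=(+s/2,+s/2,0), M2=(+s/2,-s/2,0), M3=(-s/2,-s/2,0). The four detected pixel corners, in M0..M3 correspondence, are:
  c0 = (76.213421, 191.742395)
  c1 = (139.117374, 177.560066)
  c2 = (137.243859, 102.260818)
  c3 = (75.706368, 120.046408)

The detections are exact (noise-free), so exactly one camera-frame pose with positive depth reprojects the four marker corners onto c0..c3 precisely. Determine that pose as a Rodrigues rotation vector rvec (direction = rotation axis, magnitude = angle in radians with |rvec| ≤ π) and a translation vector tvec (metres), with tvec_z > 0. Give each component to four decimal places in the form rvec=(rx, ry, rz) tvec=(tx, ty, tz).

rvec=(-0.1629, 0.4961, -0.1080) tvec=(-0.2133, -0.1107, 0.7800)

Intrinsics K: fx=721.1, fy=666.1, cx=303.4, cy=242.3
Marker side s = 0.09 m; corners in marker frame (Z=0):
  M0 = (-0.0450, +0.0450, 0)
  M1 = (+0.0450, +0.0450, 0)
  M2 = (+0.0450, -0.0450, 0)
  M3 = (-0.0450, -0.0450, 0)
Detected image corners:
  c0 = (76.213421, 191.742395) px
  c1 = (139.117374, 177.560066) px
  c2 = (137.243859, 102.260818) px
  c3 = (75.706368, 120.046408) px
Planar DLT: solve 8×8 A·h = b for H (H[2,2]=1):
  H  [+627.52089 -11.88558 +106.23060]
  H  [-265.85829 +781.69761 +147.73182]
  H  [-0.59532 -0.23263 +1.00000]
B = K⁻¹H; ‖b₁‖=1.282076, ‖b₂‖=1.282076; λ = 2/(‖b₁‖+‖b₂‖) = 0.779985, sign → tz>0 ⇒ λ=+0.779985
r₁ = λ·B[:,0] = (+0.87413,-0.14240,-0.46434); r₂ = λ·B[:,1] = (+0.06349,+0.98135,-0.18145)
r₃ = r₁×r₂ = (+0.48152,+0.12913,+0.86687); SVD([r₁ r₂ r₃]) → R = UVᵀ:
  R  [+0.87413 +0.06349 +0.48152]
  R  [-0.14240 +0.98135 +0.12913]
  R  [-0.46434 -0.18145 +0.86687]
t = (-0.21327, -0.11074, +0.77998) m
tr R = 2.722354; θ = arccos((tr R − 1)/2) = 0.533216 rad = 30.551°
axis k = ((R−Rᵀ)₃₂, (R−Rᵀ)₁₃, (R−Rᵀ)₂₁) / (2 sinθ) = (-0.305501, +0.930404, -0.202527)
rvec = θ·k = (-0.162898, +0.496106, -0.107991)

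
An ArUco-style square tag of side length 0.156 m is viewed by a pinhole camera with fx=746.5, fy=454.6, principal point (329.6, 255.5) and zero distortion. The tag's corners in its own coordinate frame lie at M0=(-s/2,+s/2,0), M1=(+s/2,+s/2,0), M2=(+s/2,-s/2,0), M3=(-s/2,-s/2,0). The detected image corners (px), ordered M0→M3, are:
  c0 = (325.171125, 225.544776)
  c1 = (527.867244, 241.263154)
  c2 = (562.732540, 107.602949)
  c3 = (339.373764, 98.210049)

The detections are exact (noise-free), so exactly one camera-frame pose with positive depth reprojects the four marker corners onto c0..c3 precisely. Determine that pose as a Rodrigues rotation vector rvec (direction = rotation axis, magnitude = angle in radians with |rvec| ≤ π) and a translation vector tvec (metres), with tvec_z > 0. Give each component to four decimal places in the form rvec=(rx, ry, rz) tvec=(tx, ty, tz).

Intrinsics K: fx=746.5, fy=454.6, cx=329.6, cy=255.5
Marker side s = 0.156 m; corners in marker frame (Z=0):
  M0 = (-0.0780, +0.0780, 0)
  M1 = (+0.0780, +0.0780, 0)
  M2 = (+0.0780, -0.0780, 0)
  M3 = (-0.0780, -0.0780, 0)
Detected image corners:
  c0 = (325.171125, 225.544776) px
  c1 = (527.867244, 241.263154) px
  c2 = (562.732540, 107.602949) px
  c3 = (339.373764, 98.210049) px
Planar DLT: solve 8×8 A·h = b for H (H[2,2]=1):
  H  [+1201.76059 +98.92606 +435.18689]
  H  [+19.77590 +933.39836 +170.92538]
  H  [-0.36648 +0.57956 +1.00000]
B = K⁻¹H; ‖b₁‖=1.826298, ‖b₂‖=1.826298; λ = 2/(‖b₁‖+‖b₂‖) = 0.547556, sign → tz>0 ⇒ λ=+0.547556
r₁ = λ·B[:,0] = (+0.97009,+0.13660,-0.20067); r₂ = λ·B[:,1] = (-0.06755,+0.94590,+0.31734)
r₃ = r₁×r₂ = (+0.23316,-0.29429,+0.92684); SVD([r₁ r₂ r₃]) → R = UVᵀ:
  R  [+0.97009 -0.06755 +0.23316]
  R  [+0.13660 +0.94590 -0.29429]
  R  [-0.20067 +0.31734 +0.92684]
t = (+0.07745, -0.10187, +0.54756) m
tr R = 2.842829; θ = arccos((tr R − 1)/2) = 0.399092 rad = 22.866°
axis k = ((R−Rᵀ)₃₂, (R−Rᵀ)₁₃, (R−Rᵀ)₂₁) / (2 sinθ) = (+0.787008, +0.558222, +0.262691)
rvec = θ·k = (+0.314088, +0.222782, +0.104838)

rvec=(0.3141, 0.2228, 0.1048) tvec=(0.0774, -0.1019, 0.5476)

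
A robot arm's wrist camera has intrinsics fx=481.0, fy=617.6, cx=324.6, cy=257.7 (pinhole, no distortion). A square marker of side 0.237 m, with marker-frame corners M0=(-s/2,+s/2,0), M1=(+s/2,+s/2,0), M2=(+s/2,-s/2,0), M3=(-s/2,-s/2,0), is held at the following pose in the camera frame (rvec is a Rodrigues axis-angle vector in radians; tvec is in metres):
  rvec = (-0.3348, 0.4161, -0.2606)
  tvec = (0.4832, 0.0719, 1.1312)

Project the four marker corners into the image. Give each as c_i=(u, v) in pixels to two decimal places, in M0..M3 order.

Intrinsics K: fx=481.0, fy=617.6, cx=324.6, cy=257.7
Marker side s = 0.237 m; corners in marker frame (Z=0):
  M0 = (-0.1185, +0.1185, 0)
  M1 = (+0.1185, +0.1185, 0)
  M2 = (+0.1185, -0.1185, 0)
  M3 = (-0.1185, -0.1185, 0)
rvec = (-0.3348, 0.4161, -0.2606), |rvec| = θ = 0.59426 rad = 34.048°
Rodrigues: sinθ=0.55989, 1−cosθ=0.17144; R = I + sinθ·[k]× + (1−cosθ)·[k]×²:
    [+0.88298 +0.17790 +0.43439]
    [-0.31316 +0.91262 +0.26280]
    [-0.34968 -0.36808 +0.86153]
t = (0.4832, 0.0719, 1.1312) m
M0: Pc = R·M0+t = (+0.39965, +0.21715, +1.12902); u = 481.0·(+0.39965)/1.12902 + 324.6 = 494.8634, v = 617.6·(+0.21715)/1.12902 + 257.7 = 376.4885
M1: Pc = R·M1+t = (+0.60891, +0.14294, +1.04615); u = 481.0·(+0.60891)/1.04615 + 324.6 = 604.5686, v = 617.6·(+0.14294)/1.04615 + 257.7 = 342.0831
M2: Pc = R·M2+t = (+0.56675, -0.07335, +1.13338); u = 481.0·(+0.56675)/1.13338 + 324.6 = 565.1262, v = 617.6·(-0.07335)/1.13338 + 257.7 = 217.7278
M3: Pc = R·M3+t = (+0.35749, +0.00086, +1.21625); u = 481.0·(+0.35749)/1.21625 + 324.6 = 465.9771, v = 617.6·(+0.00086)/1.21625 + 257.7 = 258.1389

c0=(494.86, 376.49) c1=(604.57, 342.08) c2=(565.13, 217.73) c3=(465.98, 258.14)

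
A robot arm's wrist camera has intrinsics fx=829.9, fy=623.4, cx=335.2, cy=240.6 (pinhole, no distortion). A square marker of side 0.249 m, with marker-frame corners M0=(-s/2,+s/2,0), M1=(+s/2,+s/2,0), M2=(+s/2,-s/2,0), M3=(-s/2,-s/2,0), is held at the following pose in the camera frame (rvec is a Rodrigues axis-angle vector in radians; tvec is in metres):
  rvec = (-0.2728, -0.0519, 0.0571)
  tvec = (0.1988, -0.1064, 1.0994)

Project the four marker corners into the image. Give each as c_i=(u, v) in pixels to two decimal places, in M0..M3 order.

c0=(388.84, 243.78) c1=(580.65, 252.93) c2=(575.07, 121.12) c3=(394.67, 111.25)

Intrinsics K: fx=829.9, fy=623.4, cx=335.2, cy=240.6
Marker side s = 0.249 m; corners in marker frame (Z=0):
  M0 = (-0.1245, +0.1245, 0)
  M1 = (+0.1245, +0.1245, 0)
  M2 = (+0.1245, -0.1245, 0)
  M3 = (-0.1245, -0.1245, 0)
rvec = (-0.2728, -0.0519, 0.0571), |rvec| = θ = 0.28350 rad = 16.244°
Rodrigues: sinθ=0.27972, 1−cosθ=0.03992; R = I + sinθ·[k]× + (1−cosθ)·[k]×²:
    [+0.99704 -0.04931 -0.05894]
    [+0.06337 +0.96142 +0.26769]
    [+0.04347 -0.27063 +0.96170]
t = (0.1988, -0.1064, 1.0994) m
M0: Pc = R·M0+t = (+0.06853, +0.00541, +1.06029); u = 829.9·(+0.06853)/1.06029 + 335.2 = 388.8386, v = 623.4·(+0.00541)/1.06029 + 240.6 = 243.7791
M1: Pc = R·M1+t = (+0.31679, +0.02119, +1.07112); u = 829.9·(+0.31679)/1.07112 + 335.2 = 580.6506, v = 623.4·(+0.02119)/1.07112 + 240.6 = 252.9306
M2: Pc = R·M2+t = (+0.32907, -0.21821, +1.13851); u = 829.9·(+0.32907)/1.13851 + 335.2 = 575.0719, v = 623.4·(-0.21821)/1.13851 + 240.6 = 121.1186
M3: Pc = R·M3+t = (+0.08081, -0.23399, +1.12768); u = 829.9·(+0.08081)/1.12768 + 335.2 = 394.6685, v = 623.4·(-0.23399)/1.12768 + 240.6 = 111.2487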